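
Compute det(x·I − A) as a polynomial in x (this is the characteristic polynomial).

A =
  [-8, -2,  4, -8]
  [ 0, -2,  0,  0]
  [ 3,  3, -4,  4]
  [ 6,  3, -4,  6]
x^4 + 8*x^3 + 24*x^2 + 32*x + 16

Expanding det(x·I − A) (e.g. by cofactor expansion or by noting that A is similar to its Jordan form J, which has the same characteristic polynomial as A) gives
  χ_A(x) = x^4 + 8*x^3 + 24*x^2 + 32*x + 16
which factors as (x + 2)^4. The eigenvalues (with algebraic multiplicities) are λ = -2 with multiplicity 4.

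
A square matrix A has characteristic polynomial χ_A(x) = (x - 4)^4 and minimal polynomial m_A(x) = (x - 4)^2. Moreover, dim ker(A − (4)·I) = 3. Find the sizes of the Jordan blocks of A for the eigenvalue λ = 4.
Block sizes for λ = 4: [2, 1, 1]

Step 1 — from the characteristic polynomial, algebraic multiplicity of λ = 4 is 4. From dim ker(A − (4)·I) = 3, there are exactly 3 Jordan blocks for λ = 4.
Step 2 — from the minimal polynomial, the factor (x − 4)^2 tells us the largest block for λ = 4 has size 2.
Step 3 — with total size 4, 3 blocks, and largest block 2, the block sizes (in nonincreasing order) are [2, 1, 1].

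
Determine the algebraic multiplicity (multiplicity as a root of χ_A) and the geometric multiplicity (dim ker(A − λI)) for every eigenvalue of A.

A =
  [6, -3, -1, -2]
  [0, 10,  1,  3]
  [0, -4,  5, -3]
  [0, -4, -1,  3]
λ = 6: alg = 4, geom = 2

Step 1 — factor the characteristic polynomial to read off the algebraic multiplicities:
  χ_A(x) = (x - 6)^4

Step 2 — compute geometric multiplicities via the rank-nullity identity g(λ) = n − rank(A − λI):
  rank(A − (6)·I) = 2, so dim ker(A − (6)·I) = n − 2 = 2

Summary:
  λ = 6: algebraic multiplicity = 4, geometric multiplicity = 2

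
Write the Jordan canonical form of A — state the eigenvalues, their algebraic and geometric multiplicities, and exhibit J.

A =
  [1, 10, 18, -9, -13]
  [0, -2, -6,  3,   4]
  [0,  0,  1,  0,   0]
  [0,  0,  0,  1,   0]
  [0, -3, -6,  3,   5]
J_2(1) ⊕ J_1(1) ⊕ J_1(1) ⊕ J_1(2)

The characteristic polynomial is
  det(x·I − A) = x^5 - 6*x^4 + 14*x^3 - 16*x^2 + 9*x - 2 = (x - 2)*(x - 1)^4

Eigenvalues and multiplicities (the geometric multiplicity of λ is n − rank(A − λI), which equals the number of Jordan blocks for λ):
  λ = 1: algebraic multiplicity = 4, geometric multiplicity = 3
  λ = 2: algebraic multiplicity = 1, geometric multiplicity = 1

Determining the block sizes for each eigenvalue:
  λ = 1: 3 blocks summing to 4 forces exactly one block of size 2 and the rest size 1 → block sizes [2, 1, 1]
  λ = 2: one block (gm = 1), so the single block has size am = 1 → block sizes [1]

Assembling the blocks gives a Jordan form
J =
  [1, 1, 0, 0, 0]
  [0, 1, 0, 0, 0]
  [0, 0, 1, 0, 0]
  [0, 0, 0, 1, 0]
  [0, 0, 0, 0, 2]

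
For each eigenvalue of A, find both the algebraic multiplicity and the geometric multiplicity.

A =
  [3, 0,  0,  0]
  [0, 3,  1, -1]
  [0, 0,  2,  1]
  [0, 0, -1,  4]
λ = 3: alg = 4, geom = 3

Step 1 — factor the characteristic polynomial to read off the algebraic multiplicities:
  χ_A(x) = (x - 3)^4

Step 2 — compute geometric multiplicities via the rank-nullity identity g(λ) = n − rank(A − λI):
  rank(A − (3)·I) = 1, so dim ker(A − (3)·I) = n − 1 = 3

Summary:
  λ = 3: algebraic multiplicity = 4, geometric multiplicity = 3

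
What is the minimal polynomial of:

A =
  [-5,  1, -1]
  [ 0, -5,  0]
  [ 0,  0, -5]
x^2 + 10*x + 25

The characteristic polynomial is χ_A(x) = (x + 5)^3, so the eigenvalues are known. The minimal polynomial is
  m_A(x) = Π_λ (x − λ)^{k_λ}
where k_λ is the size of the *largest* Jordan block for λ (equivalently, the smallest k with (A − λI)^k v = 0 for every generalised eigenvector v of λ).

  λ = -5: largest Jordan block has size 2, contributing (x + 5)^2

So m_A(x) = (x + 5)^2 = x^2 + 10*x + 25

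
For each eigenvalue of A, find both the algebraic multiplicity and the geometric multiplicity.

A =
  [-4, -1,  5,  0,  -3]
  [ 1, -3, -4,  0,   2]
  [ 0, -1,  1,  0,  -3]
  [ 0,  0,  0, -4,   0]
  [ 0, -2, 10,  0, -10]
λ = -4: alg = 5, geom = 3

Step 1 — factor the characteristic polynomial to read off the algebraic multiplicities:
  χ_A(x) = (x + 4)^5

Step 2 — compute geometric multiplicities via the rank-nullity identity g(λ) = n − rank(A − λI):
  rank(A − (-4)·I) = 2, so dim ker(A − (-4)·I) = n − 2 = 3

Summary:
  λ = -4: algebraic multiplicity = 5, geometric multiplicity = 3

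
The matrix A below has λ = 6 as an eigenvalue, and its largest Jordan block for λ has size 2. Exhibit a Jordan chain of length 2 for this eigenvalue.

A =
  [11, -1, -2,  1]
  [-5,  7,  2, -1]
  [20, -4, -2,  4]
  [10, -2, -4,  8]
A Jordan chain for λ = 6 of length 2:
v_1 = (5, -5, 20, 10)ᵀ
v_2 = (1, 0, 0, 0)ᵀ

Let N = A − (6)·I. We want v_2 with N^2 v_2 = 0 but N^1 v_2 ≠ 0; then v_{j-1} := N · v_j for j = 2, …, 2.

Pick v_2 = (1, 0, 0, 0)ᵀ.
Then v_1 = N · v_2 = (5, -5, 20, 10)ᵀ.

Sanity check: (A − (6)·I) v_1 = (0, 0, 0, 0)ᵀ = 0. ✓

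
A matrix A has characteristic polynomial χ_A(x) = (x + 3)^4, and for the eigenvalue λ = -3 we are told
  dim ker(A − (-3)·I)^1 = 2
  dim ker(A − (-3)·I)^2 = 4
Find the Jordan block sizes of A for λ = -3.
Block sizes for λ = -3: [2, 2]

From the dimensions of kernels of powers, the number of Jordan blocks of size at least j is d_j − d_{j−1} where d_j = dim ker(N^j) (with d_0 = 0). Computing the differences gives [2, 2].
The number of blocks of size exactly k is (#blocks of size ≥ k) − (#blocks of size ≥ k + 1), so the partition is: 2 block(s) of size 2.
In nonincreasing order the block sizes are [2, 2].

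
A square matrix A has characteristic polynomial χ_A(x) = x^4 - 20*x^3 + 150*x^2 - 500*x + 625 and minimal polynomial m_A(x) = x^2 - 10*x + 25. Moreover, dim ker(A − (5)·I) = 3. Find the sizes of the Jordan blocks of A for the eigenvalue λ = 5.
Block sizes for λ = 5: [2, 1, 1]

Step 1 — from the characteristic polynomial, algebraic multiplicity of λ = 5 is 4. From dim ker(A − (5)·I) = 3, there are exactly 3 Jordan blocks for λ = 5.
Step 2 — from the minimal polynomial, the factor (x − 5)^2 tells us the largest block for λ = 5 has size 2.
Step 3 — with total size 4, 3 blocks, and largest block 2, the block sizes (in nonincreasing order) are [2, 1, 1].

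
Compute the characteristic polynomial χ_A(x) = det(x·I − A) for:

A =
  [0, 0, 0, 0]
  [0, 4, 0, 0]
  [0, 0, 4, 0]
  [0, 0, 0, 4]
x^4 - 12*x^3 + 48*x^2 - 64*x

Expanding det(x·I − A) (e.g. by cofactor expansion or by noting that A is similar to its Jordan form J, which has the same characteristic polynomial as A) gives
  χ_A(x) = x^4 - 12*x^3 + 48*x^2 - 64*x
which factors as x*(x - 4)^3. The eigenvalues (with algebraic multiplicities) are λ = 0 with multiplicity 1, λ = 4 with multiplicity 3.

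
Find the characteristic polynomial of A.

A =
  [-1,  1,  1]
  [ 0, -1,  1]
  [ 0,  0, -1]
x^3 + 3*x^2 + 3*x + 1

Expanding det(x·I − A) (e.g. by cofactor expansion or by noting that A is similar to its Jordan form J, which has the same characteristic polynomial as A) gives
  χ_A(x) = x^3 + 3*x^2 + 3*x + 1
which factors as (x + 1)^3. The eigenvalues (with algebraic multiplicities) are λ = -1 with multiplicity 3.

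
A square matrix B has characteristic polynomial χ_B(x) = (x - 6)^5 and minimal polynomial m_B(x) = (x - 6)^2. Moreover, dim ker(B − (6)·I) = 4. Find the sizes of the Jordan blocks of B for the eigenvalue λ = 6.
Block sizes for λ = 6: [2, 1, 1, 1]

Step 1 — from the characteristic polynomial, algebraic multiplicity of λ = 6 is 5. From dim ker(B − (6)·I) = 4, there are exactly 4 Jordan blocks for λ = 6.
Step 2 — from the minimal polynomial, the factor (x − 6)^2 tells us the largest block for λ = 6 has size 2.
Step 3 — with total size 5, 4 blocks, and largest block 2, the block sizes (in nonincreasing order) are [2, 1, 1, 1].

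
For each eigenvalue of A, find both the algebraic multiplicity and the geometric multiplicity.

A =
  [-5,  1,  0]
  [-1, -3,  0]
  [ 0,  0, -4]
λ = -4: alg = 3, geom = 2

Step 1 — factor the characteristic polynomial to read off the algebraic multiplicities:
  χ_A(x) = (x + 4)^3

Step 2 — compute geometric multiplicities via the rank-nullity identity g(λ) = n − rank(A − λI):
  rank(A − (-4)·I) = 1, so dim ker(A − (-4)·I) = n − 1 = 2

Summary:
  λ = -4: algebraic multiplicity = 3, geometric multiplicity = 2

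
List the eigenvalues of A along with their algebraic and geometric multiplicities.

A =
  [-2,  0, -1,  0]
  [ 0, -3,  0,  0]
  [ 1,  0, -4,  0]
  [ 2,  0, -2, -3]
λ = -3: alg = 4, geom = 3

Step 1 — factor the characteristic polynomial to read off the algebraic multiplicities:
  χ_A(x) = (x + 3)^4

Step 2 — compute geometric multiplicities via the rank-nullity identity g(λ) = n − rank(A − λI):
  rank(A − (-3)·I) = 1, so dim ker(A − (-3)·I) = n − 1 = 3

Summary:
  λ = -3: algebraic multiplicity = 4, geometric multiplicity = 3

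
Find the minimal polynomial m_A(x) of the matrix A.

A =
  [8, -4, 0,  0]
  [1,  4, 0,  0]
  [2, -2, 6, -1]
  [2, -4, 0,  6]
x^2 - 12*x + 36

The characteristic polynomial is χ_A(x) = (x - 6)^4, so the eigenvalues are known. The minimal polynomial is
  m_A(x) = Π_λ (x − λ)^{k_λ}
where k_λ is the size of the *largest* Jordan block for λ (equivalently, the smallest k with (A − λI)^k v = 0 for every generalised eigenvector v of λ).

  λ = 6: largest Jordan block has size 2, contributing (x − 6)^2

So m_A(x) = (x - 6)^2 = x^2 - 12*x + 36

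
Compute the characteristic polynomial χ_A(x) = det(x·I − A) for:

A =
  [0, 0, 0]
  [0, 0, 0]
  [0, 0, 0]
x^3

Expanding det(x·I − A) (e.g. by cofactor expansion or by noting that A is similar to its Jordan form J, which has the same characteristic polynomial as A) gives
  χ_A(x) = x^3
which factors as x^3. The eigenvalues (with algebraic multiplicities) are λ = 0 with multiplicity 3.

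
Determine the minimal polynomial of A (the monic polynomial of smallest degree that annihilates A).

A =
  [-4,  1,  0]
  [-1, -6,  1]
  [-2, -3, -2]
x^3 + 12*x^2 + 48*x + 64

The characteristic polynomial is χ_A(x) = (x + 4)^3, so the eigenvalues are known. The minimal polynomial is
  m_A(x) = Π_λ (x − λ)^{k_λ}
where k_λ is the size of the *largest* Jordan block for λ (equivalently, the smallest k with (A − λI)^k v = 0 for every generalised eigenvector v of λ).

  λ = -4: largest Jordan block has size 3, contributing (x + 4)^3

So m_A(x) = (x + 4)^3 = x^3 + 12*x^2 + 48*x + 64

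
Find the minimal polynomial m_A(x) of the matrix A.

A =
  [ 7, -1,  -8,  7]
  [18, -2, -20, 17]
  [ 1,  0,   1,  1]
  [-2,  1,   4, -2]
x^4 - 4*x^3 - 2*x^2 + 12*x + 9

The characteristic polynomial is χ_A(x) = (x - 3)^2*(x + 1)^2, so the eigenvalues are known. The minimal polynomial is
  m_A(x) = Π_λ (x − λ)^{k_λ}
where k_λ is the size of the *largest* Jordan block for λ (equivalently, the smallest k with (A − λI)^k v = 0 for every generalised eigenvector v of λ).

  λ = -1: largest Jordan block has size 2, contributing (x + 1)^2
  λ = 3: largest Jordan block has size 2, contributing (x − 3)^2

So m_A(x) = (x - 3)^2*(x + 1)^2 = x^4 - 4*x^3 - 2*x^2 + 12*x + 9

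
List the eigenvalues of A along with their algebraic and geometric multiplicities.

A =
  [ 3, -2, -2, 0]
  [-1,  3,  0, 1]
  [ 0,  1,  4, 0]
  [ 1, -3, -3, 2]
λ = 3: alg = 4, geom = 2

Step 1 — factor the characteristic polynomial to read off the algebraic multiplicities:
  χ_A(x) = (x - 3)^4

Step 2 — compute geometric multiplicities via the rank-nullity identity g(λ) = n − rank(A − λI):
  rank(A − (3)·I) = 2, so dim ker(A − (3)·I) = n − 2 = 2

Summary:
  λ = 3: algebraic multiplicity = 4, geometric multiplicity = 2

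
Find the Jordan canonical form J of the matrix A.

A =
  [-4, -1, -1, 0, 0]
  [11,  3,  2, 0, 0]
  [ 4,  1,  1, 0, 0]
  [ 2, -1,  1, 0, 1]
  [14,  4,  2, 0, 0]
J_3(0) ⊕ J_2(0)

The characteristic polynomial is
  det(x·I − A) = x^5

Eigenvalues and multiplicities (the geometric multiplicity of λ is n − rank(A − λI), which equals the number of Jordan blocks for λ):
  λ = 0: algebraic multiplicity = 5, geometric multiplicity = 2

Determining the block sizes for each eigenvalue:
  λ = 0: with am = 5 and gm = 2, the partition is not yet determined (e.g. several partitions of 5 into 2 parts exist). Let N = A − (0)·I. Computing rank(N^1) = 3, rank(N^2) = 1, rank(N^3) = 0; the number of blocks of size ≥ j is rank(N^{j−1}) − rank(N^j), giving [2, 2, 1]. So we have 1 block(s) of size 3, 1 block(s) of size 2 → block sizes [3, 2]

Assembling the blocks gives a Jordan form
J =
  [0, 1, 0, 0, 0]
  [0, 0, 1, 0, 0]
  [0, 0, 0, 0, 0]
  [0, 0, 0, 0, 1]
  [0, 0, 0, 0, 0]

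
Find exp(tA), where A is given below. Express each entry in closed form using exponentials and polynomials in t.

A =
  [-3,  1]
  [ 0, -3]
e^{tA} =
  [exp(-3*t), t*exp(-3*t)]
  [0, exp(-3*t)]

Strategy: write A = P · J · P⁻¹ where J is a Jordan canonical form, so e^{tA} = P · e^{tJ} · P⁻¹, and e^{tJ} can be computed block-by-block.

A has Jordan form
J =
  [-3,  1]
  [ 0, -3]
(up to reordering of blocks).

Per-block formulas:
  For a 2×2 Jordan block J_2(-3): exp(t · J_2(-3)) = e^(-3t)·(I + t·N), where N is the 2×2 nilpotent shift.

After assembling e^{tJ} and conjugating by P, we get:

e^{tA} =
  [exp(-3*t), t*exp(-3*t)]
  [0, exp(-3*t)]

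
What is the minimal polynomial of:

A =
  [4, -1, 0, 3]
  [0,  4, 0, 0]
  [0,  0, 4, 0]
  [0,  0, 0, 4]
x^2 - 8*x + 16

The characteristic polynomial is χ_A(x) = (x - 4)^4, so the eigenvalues are known. The minimal polynomial is
  m_A(x) = Π_λ (x − λ)^{k_λ}
where k_λ is the size of the *largest* Jordan block for λ (equivalently, the smallest k with (A − λI)^k v = 0 for every generalised eigenvector v of λ).

  λ = 4: largest Jordan block has size 2, contributing (x − 4)^2

So m_A(x) = (x - 4)^2 = x^2 - 8*x + 16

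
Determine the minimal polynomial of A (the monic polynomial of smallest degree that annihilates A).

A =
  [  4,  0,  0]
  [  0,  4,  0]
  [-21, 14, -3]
x^2 - x - 12

The characteristic polynomial is χ_A(x) = (x - 4)^2*(x + 3), so the eigenvalues are known. The minimal polynomial is
  m_A(x) = Π_λ (x − λ)^{k_λ}
where k_λ is the size of the *largest* Jordan block for λ (equivalently, the smallest k with (A − λI)^k v = 0 for every generalised eigenvector v of λ).

  λ = -3: largest Jordan block has size 1, contributing (x + 3)
  λ = 4: largest Jordan block has size 1, contributing (x − 4)

So m_A(x) = (x - 4)*(x + 3) = x^2 - x - 12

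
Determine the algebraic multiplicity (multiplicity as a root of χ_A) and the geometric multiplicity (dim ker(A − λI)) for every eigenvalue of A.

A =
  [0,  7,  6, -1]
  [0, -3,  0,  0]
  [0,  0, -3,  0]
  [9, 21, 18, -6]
λ = -3: alg = 4, geom = 3

Step 1 — factor the characteristic polynomial to read off the algebraic multiplicities:
  χ_A(x) = (x + 3)^4

Step 2 — compute geometric multiplicities via the rank-nullity identity g(λ) = n − rank(A − λI):
  rank(A − (-3)·I) = 1, so dim ker(A − (-3)·I) = n − 1 = 3

Summary:
  λ = -3: algebraic multiplicity = 4, geometric multiplicity = 3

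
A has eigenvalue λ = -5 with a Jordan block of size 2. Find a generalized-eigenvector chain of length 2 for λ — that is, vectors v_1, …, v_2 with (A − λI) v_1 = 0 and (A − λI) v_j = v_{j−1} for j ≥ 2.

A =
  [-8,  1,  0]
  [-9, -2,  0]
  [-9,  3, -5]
A Jordan chain for λ = -5 of length 2:
v_1 = (-3, -9, -9)ᵀ
v_2 = (1, 0, 0)ᵀ

Let N = A − (-5)·I. We want v_2 with N^2 v_2 = 0 but N^1 v_2 ≠ 0; then v_{j-1} := N · v_j for j = 2, …, 2.

Pick v_2 = (1, 0, 0)ᵀ.
Then v_1 = N · v_2 = (-3, -9, -9)ᵀ.

Sanity check: (A − (-5)·I) v_1 = (0, 0, 0)ᵀ = 0. ✓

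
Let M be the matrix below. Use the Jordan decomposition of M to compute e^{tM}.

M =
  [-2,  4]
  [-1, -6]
e^{tM} =
  [2*t*exp(-4*t) + exp(-4*t), 4*t*exp(-4*t)]
  [-t*exp(-4*t), -2*t*exp(-4*t) + exp(-4*t)]

Strategy: write M = P · J · P⁻¹ where J is a Jordan canonical form, so e^{tM} = P · e^{tJ} · P⁻¹, and e^{tJ} can be computed block-by-block.

M has Jordan form
J =
  [-4,  1]
  [ 0, -4]
(up to reordering of blocks).

Per-block formulas:
  For a 2×2 Jordan block J_2(-4): exp(t · J_2(-4)) = e^(-4t)·(I + t·N), where N is the 2×2 nilpotent shift.

After assembling e^{tJ} and conjugating by P, we get:

e^{tM} =
  [2*t*exp(-4*t) + exp(-4*t), 4*t*exp(-4*t)]
  [-t*exp(-4*t), -2*t*exp(-4*t) + exp(-4*t)]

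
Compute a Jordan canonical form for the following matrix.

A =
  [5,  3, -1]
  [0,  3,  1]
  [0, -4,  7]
J_3(5)

The characteristic polynomial is
  det(x·I − A) = x^3 - 15*x^2 + 75*x - 125 = (x - 5)^3

Eigenvalues and multiplicities (the geometric multiplicity of λ is n − rank(A − λI), which equals the number of Jordan blocks for λ):
  λ = 5: algebraic multiplicity = 3, geometric multiplicity = 1

Determining the block sizes for each eigenvalue:
  λ = 5: one block (gm = 1), so the single block has size am = 3 → block sizes [3]

Assembling the blocks gives a Jordan form
J =
  [5, 1, 0]
  [0, 5, 1]
  [0, 0, 5]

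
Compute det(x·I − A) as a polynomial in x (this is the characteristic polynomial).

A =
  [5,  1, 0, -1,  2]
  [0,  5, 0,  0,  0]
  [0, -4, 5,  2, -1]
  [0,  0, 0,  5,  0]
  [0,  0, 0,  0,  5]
x^5 - 25*x^4 + 250*x^3 - 1250*x^2 + 3125*x - 3125

Expanding det(x·I − A) (e.g. by cofactor expansion or by noting that A is similar to its Jordan form J, which has the same characteristic polynomial as A) gives
  χ_A(x) = x^5 - 25*x^4 + 250*x^3 - 1250*x^2 + 3125*x - 3125
which factors as (x - 5)^5. The eigenvalues (with algebraic multiplicities) are λ = 5 with multiplicity 5.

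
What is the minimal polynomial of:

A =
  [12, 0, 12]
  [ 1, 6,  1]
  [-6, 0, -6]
x^3 - 12*x^2 + 36*x

The characteristic polynomial is χ_A(x) = x*(x - 6)^2, so the eigenvalues are known. The minimal polynomial is
  m_A(x) = Π_λ (x − λ)^{k_λ}
where k_λ is the size of the *largest* Jordan block for λ (equivalently, the smallest k with (A − λI)^k v = 0 for every generalised eigenvector v of λ).

  λ = 0: largest Jordan block has size 1, contributing (x − 0)
  λ = 6: largest Jordan block has size 2, contributing (x − 6)^2

So m_A(x) = x*(x - 6)^2 = x^3 - 12*x^2 + 36*x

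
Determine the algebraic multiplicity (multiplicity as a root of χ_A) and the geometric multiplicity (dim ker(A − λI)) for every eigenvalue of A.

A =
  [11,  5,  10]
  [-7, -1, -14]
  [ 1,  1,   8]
λ = 6: alg = 3, geom = 2

Step 1 — factor the characteristic polynomial to read off the algebraic multiplicities:
  χ_A(x) = (x - 6)^3

Step 2 — compute geometric multiplicities via the rank-nullity identity g(λ) = n − rank(A − λI):
  rank(A − (6)·I) = 1, so dim ker(A − (6)·I) = n − 1 = 2

Summary:
  λ = 6: algebraic multiplicity = 3, geometric multiplicity = 2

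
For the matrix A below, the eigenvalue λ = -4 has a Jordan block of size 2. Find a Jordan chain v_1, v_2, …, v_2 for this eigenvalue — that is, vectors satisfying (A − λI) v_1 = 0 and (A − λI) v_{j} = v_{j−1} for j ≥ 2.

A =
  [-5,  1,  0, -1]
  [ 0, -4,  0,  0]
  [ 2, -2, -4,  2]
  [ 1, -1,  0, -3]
A Jordan chain for λ = -4 of length 2:
v_1 = (-1, 0, 2, 1)ᵀ
v_2 = (1, 0, 0, 0)ᵀ

Let N = A − (-4)·I. We want v_2 with N^2 v_2 = 0 but N^1 v_2 ≠ 0; then v_{j-1} := N · v_j for j = 2, …, 2.

Pick v_2 = (1, 0, 0, 0)ᵀ.
Then v_1 = N · v_2 = (-1, 0, 2, 1)ᵀ.

Sanity check: (A − (-4)·I) v_1 = (0, 0, 0, 0)ᵀ = 0. ✓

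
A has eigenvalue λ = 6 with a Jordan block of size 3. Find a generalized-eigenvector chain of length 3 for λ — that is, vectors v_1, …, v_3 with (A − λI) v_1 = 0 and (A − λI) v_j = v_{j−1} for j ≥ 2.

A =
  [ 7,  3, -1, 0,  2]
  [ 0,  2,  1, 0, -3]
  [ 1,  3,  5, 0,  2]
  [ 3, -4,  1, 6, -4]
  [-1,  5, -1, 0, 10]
A Jordan chain for λ = 6 of length 3:
v_1 = (-2, 4, -2, 8, -6)ᵀ
v_2 = (1, 0, 1, 3, -1)ᵀ
v_3 = (1, 0, 0, 0, 0)ᵀ

Let N = A − (6)·I. We want v_3 with N^3 v_3 = 0 but N^2 v_3 ≠ 0; then v_{j-1} := N · v_j for j = 3, …, 2.

Pick v_3 = (1, 0, 0, 0, 0)ᵀ.
Then v_2 = N · v_3 = (1, 0, 1, 3, -1)ᵀ.
Then v_1 = N · v_2 = (-2, 4, -2, 8, -6)ᵀ.

Sanity check: (A − (6)·I) v_1 = (0, 0, 0, 0, 0)ᵀ = 0. ✓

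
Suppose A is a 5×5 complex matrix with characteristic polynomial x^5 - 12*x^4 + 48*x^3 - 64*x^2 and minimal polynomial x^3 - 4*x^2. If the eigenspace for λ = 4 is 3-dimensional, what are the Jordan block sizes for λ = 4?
Block sizes for λ = 4: [1, 1, 1]

Step 1 — from the characteristic polynomial, algebraic multiplicity of λ = 4 is 3. From dim ker(A − (4)·I) = 3, there are exactly 3 Jordan blocks for λ = 4.
Step 2 — from the minimal polynomial, the factor (x − 4) tells us the largest block for λ = 4 has size 1.
Step 3 — with total size 3, 3 blocks, and largest block 1, the block sizes (in nonincreasing order) are [1, 1, 1].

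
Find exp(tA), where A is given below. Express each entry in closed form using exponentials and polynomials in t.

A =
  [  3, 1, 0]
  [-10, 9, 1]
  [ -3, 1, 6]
e^{tA} =
  [-t^2*exp(6*t)/2 - 3*t*exp(6*t) + exp(6*t), t*exp(6*t), t^2*exp(6*t)/2]
  [-3*t^2*exp(6*t)/2 - 10*t*exp(6*t), 3*t*exp(6*t) + exp(6*t), 3*t^2*exp(6*t)/2 + t*exp(6*t)]
  [-t^2*exp(6*t)/2 - 3*t*exp(6*t), t*exp(6*t), t^2*exp(6*t)/2 + exp(6*t)]

Strategy: write A = P · J · P⁻¹ where J is a Jordan canonical form, so e^{tA} = P · e^{tJ} · P⁻¹, and e^{tJ} can be computed block-by-block.

A has Jordan form
J =
  [6, 1, 0]
  [0, 6, 1]
  [0, 0, 6]
(up to reordering of blocks).

Per-block formulas:
  For a 3×3 Jordan block J_3(6): exp(t · J_3(6)) = e^(6t)·(I + t·N + (t^2/2)·N^2), where N is the 3×3 nilpotent shift.

After assembling e^{tJ} and conjugating by P, we get:

e^{tA} =
  [-t^2*exp(6*t)/2 - 3*t*exp(6*t) + exp(6*t), t*exp(6*t), t^2*exp(6*t)/2]
  [-3*t^2*exp(6*t)/2 - 10*t*exp(6*t), 3*t*exp(6*t) + exp(6*t), 3*t^2*exp(6*t)/2 + t*exp(6*t)]
  [-t^2*exp(6*t)/2 - 3*t*exp(6*t), t*exp(6*t), t^2*exp(6*t)/2 + exp(6*t)]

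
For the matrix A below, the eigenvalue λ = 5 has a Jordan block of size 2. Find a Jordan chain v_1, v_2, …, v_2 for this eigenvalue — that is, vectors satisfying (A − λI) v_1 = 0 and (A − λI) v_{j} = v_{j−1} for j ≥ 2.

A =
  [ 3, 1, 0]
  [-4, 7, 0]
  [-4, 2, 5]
A Jordan chain for λ = 5 of length 2:
v_1 = (-2, -4, -4)ᵀ
v_2 = (1, 0, 0)ᵀ

Let N = A − (5)·I. We want v_2 with N^2 v_2 = 0 but N^1 v_2 ≠ 0; then v_{j-1} := N · v_j for j = 2, …, 2.

Pick v_2 = (1, 0, 0)ᵀ.
Then v_1 = N · v_2 = (-2, -4, -4)ᵀ.

Sanity check: (A − (5)·I) v_1 = (0, 0, 0)ᵀ = 0. ✓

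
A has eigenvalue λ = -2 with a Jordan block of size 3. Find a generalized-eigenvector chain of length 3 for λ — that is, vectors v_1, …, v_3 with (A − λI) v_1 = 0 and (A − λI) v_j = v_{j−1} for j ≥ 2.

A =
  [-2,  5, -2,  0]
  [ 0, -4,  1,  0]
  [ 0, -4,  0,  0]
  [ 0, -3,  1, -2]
A Jordan chain for λ = -2 of length 3:
v_1 = (-2, 0, 0, 2)ᵀ
v_2 = (5, -2, -4, -3)ᵀ
v_3 = (0, 1, 0, 0)ᵀ

Let N = A − (-2)·I. We want v_3 with N^3 v_3 = 0 but N^2 v_3 ≠ 0; then v_{j-1} := N · v_j for j = 3, …, 2.

Pick v_3 = (0, 1, 0, 0)ᵀ.
Then v_2 = N · v_3 = (5, -2, -4, -3)ᵀ.
Then v_1 = N · v_2 = (-2, 0, 0, 2)ᵀ.

Sanity check: (A − (-2)·I) v_1 = (0, 0, 0, 0)ᵀ = 0. ✓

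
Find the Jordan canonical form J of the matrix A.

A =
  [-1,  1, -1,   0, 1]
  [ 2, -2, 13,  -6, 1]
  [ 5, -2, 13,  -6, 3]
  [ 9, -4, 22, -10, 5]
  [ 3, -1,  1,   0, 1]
J_2(-1) ⊕ J_1(-1) ⊕ J_2(2)

The characteristic polynomial is
  det(x·I − A) = x^5 - x^4 - 5*x^3 + x^2 + 8*x + 4 = (x - 2)^2*(x + 1)^3

Eigenvalues and multiplicities (the geometric multiplicity of λ is n − rank(A − λI), which equals the number of Jordan blocks for λ):
  λ = -1: algebraic multiplicity = 3, geometric multiplicity = 2
  λ = 2: algebraic multiplicity = 2, geometric multiplicity = 1

Determining the block sizes for each eigenvalue:
  λ = -1: 2 blocks summing to 3 forces exactly one block of size 2 and the rest size 1 → block sizes [2, 1]
  λ = 2: one block (gm = 1), so the single block has size am = 2 → block sizes [2]

Assembling the blocks gives a Jordan form
J =
  [-1,  1,  0, 0, 0]
  [ 0, -1,  0, 0, 0]
  [ 0,  0, -1, 0, 0]
  [ 0,  0,  0, 2, 1]
  [ 0,  0,  0, 0, 2]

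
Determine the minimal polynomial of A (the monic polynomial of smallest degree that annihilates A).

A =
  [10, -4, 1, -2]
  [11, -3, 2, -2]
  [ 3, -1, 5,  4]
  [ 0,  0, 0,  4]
x^3 - 12*x^2 + 48*x - 64

The characteristic polynomial is χ_A(x) = (x - 4)^4, so the eigenvalues are known. The minimal polynomial is
  m_A(x) = Π_λ (x − λ)^{k_λ}
where k_λ is the size of the *largest* Jordan block for λ (equivalently, the smallest k with (A − λI)^k v = 0 for every generalised eigenvector v of λ).

  λ = 4: largest Jordan block has size 3, contributing (x − 4)^3

So m_A(x) = (x - 4)^3 = x^3 - 12*x^2 + 48*x - 64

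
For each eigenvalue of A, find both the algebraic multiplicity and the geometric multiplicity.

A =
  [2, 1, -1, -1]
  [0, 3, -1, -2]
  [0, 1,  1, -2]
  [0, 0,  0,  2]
λ = 2: alg = 4, geom = 2

Step 1 — factor the characteristic polynomial to read off the algebraic multiplicities:
  χ_A(x) = (x - 2)^4

Step 2 — compute geometric multiplicities via the rank-nullity identity g(λ) = n − rank(A − λI):
  rank(A − (2)·I) = 2, so dim ker(A − (2)·I) = n − 2 = 2

Summary:
  λ = 2: algebraic multiplicity = 4, geometric multiplicity = 2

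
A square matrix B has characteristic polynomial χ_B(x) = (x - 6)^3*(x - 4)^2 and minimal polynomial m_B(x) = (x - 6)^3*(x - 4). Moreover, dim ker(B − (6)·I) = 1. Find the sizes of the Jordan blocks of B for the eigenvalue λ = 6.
Block sizes for λ = 6: [3]

Step 1 — from the characteristic polynomial, algebraic multiplicity of λ = 6 is 3. From dim ker(B − (6)·I) = 1, there are exactly 1 Jordan blocks for λ = 6.
Step 2 — from the minimal polynomial, the factor (x − 6)^3 tells us the largest block for λ = 6 has size 3.
Step 3 — with total size 3, 1 blocks, and largest block 3, the block sizes (in nonincreasing order) are [3].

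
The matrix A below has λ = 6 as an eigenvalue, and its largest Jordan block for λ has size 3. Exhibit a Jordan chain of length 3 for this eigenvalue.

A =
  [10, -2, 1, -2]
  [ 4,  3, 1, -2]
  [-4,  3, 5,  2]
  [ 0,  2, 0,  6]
A Jordan chain for λ = 6 of length 3:
v_1 = (4, 0, 0, 8)ᵀ
v_2 = (4, 4, -4, 0)ᵀ
v_3 = (1, 0, 0, 0)ᵀ

Let N = A − (6)·I. We want v_3 with N^3 v_3 = 0 but N^2 v_3 ≠ 0; then v_{j-1} := N · v_j for j = 3, …, 2.

Pick v_3 = (1, 0, 0, 0)ᵀ.
Then v_2 = N · v_3 = (4, 4, -4, 0)ᵀ.
Then v_1 = N · v_2 = (4, 0, 0, 8)ᵀ.

Sanity check: (A − (6)·I) v_1 = (0, 0, 0, 0)ᵀ = 0. ✓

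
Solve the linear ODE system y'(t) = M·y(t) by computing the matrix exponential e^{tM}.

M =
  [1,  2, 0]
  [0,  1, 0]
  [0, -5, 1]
e^{tM} =
  [exp(t), 2*t*exp(t), 0]
  [0, exp(t), 0]
  [0, -5*t*exp(t), exp(t)]

Strategy: write M = P · J · P⁻¹ where J is a Jordan canonical form, so e^{tM} = P · e^{tJ} · P⁻¹, and e^{tJ} can be computed block-by-block.

M has Jordan form
J =
  [1, 1, 0]
  [0, 1, 0]
  [0, 0, 1]
(up to reordering of blocks).

Per-block formulas:
  For a 2×2 Jordan block J_2(1): exp(t · J_2(1)) = e^(1t)·(I + t·N), where N is the 2×2 nilpotent shift.
  For a 1×1 block at λ = 1: exp(t · [1]) = [e^(1t)].

After assembling e^{tJ} and conjugating by P, we get:

e^{tM} =
  [exp(t), 2*t*exp(t), 0]
  [0, exp(t), 0]
  [0, -5*t*exp(t), exp(t)]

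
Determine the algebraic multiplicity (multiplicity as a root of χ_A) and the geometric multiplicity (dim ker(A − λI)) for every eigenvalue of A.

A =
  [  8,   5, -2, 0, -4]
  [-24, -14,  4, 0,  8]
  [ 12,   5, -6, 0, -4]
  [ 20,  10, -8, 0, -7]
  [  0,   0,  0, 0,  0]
λ = -4: alg = 3, geom = 2; λ = 0: alg = 2, geom = 1

Step 1 — factor the characteristic polynomial to read off the algebraic multiplicities:
  χ_A(x) = x^2*(x + 4)^3

Step 2 — compute geometric multiplicities via the rank-nullity identity g(λ) = n − rank(A − λI):
  rank(A − (-4)·I) = 3, so dim ker(A − (-4)·I) = n − 3 = 2
  rank(A − (0)·I) = 4, so dim ker(A − (0)·I) = n − 4 = 1

Summary:
  λ = -4: algebraic multiplicity = 3, geometric multiplicity = 2
  λ = 0: algebraic multiplicity = 2, geometric multiplicity = 1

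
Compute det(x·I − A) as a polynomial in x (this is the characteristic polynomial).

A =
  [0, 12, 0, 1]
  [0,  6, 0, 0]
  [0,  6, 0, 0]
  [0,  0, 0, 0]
x^4 - 6*x^3

Expanding det(x·I − A) (e.g. by cofactor expansion or by noting that A is similar to its Jordan form J, which has the same characteristic polynomial as A) gives
  χ_A(x) = x^4 - 6*x^3
which factors as x^3*(x - 6). The eigenvalues (with algebraic multiplicities) are λ = 0 with multiplicity 3, λ = 6 with multiplicity 1.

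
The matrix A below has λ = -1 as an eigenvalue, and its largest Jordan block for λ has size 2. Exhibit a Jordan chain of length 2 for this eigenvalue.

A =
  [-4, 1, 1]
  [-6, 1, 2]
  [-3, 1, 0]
A Jordan chain for λ = -1 of length 2:
v_1 = (-3, -6, -3)ᵀ
v_2 = (1, 0, 0)ᵀ

Let N = A − (-1)·I. We want v_2 with N^2 v_2 = 0 but N^1 v_2 ≠ 0; then v_{j-1} := N · v_j for j = 2, …, 2.

Pick v_2 = (1, 0, 0)ᵀ.
Then v_1 = N · v_2 = (-3, -6, -3)ᵀ.

Sanity check: (A − (-1)·I) v_1 = (0, 0, 0)ᵀ = 0. ✓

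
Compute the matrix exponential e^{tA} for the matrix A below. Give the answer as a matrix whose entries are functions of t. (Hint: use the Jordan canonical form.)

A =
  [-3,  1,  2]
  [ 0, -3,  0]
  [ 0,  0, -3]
e^{tA} =
  [exp(-3*t), t*exp(-3*t), 2*t*exp(-3*t)]
  [0, exp(-3*t), 0]
  [0, 0, exp(-3*t)]

Strategy: write A = P · J · P⁻¹ where J is a Jordan canonical form, so e^{tA} = P · e^{tJ} · P⁻¹, and e^{tJ} can be computed block-by-block.

A has Jordan form
J =
  [-3,  1,  0]
  [ 0, -3,  0]
  [ 0,  0, -3]
(up to reordering of blocks).

Per-block formulas:
  For a 1×1 block at λ = -3: exp(t · [-3]) = [e^(-3t)].
  For a 2×2 Jordan block J_2(-3): exp(t · J_2(-3)) = e^(-3t)·(I + t·N), where N is the 2×2 nilpotent shift.

After assembling e^{tJ} and conjugating by P, we get:

e^{tA} =
  [exp(-3*t), t*exp(-3*t), 2*t*exp(-3*t)]
  [0, exp(-3*t), 0]
  [0, 0, exp(-3*t)]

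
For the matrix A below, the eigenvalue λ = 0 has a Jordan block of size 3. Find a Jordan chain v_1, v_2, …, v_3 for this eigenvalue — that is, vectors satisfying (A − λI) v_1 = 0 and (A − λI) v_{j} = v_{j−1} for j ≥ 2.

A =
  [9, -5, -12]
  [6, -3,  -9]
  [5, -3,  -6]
A Jordan chain for λ = 0 of length 3:
v_1 = (-9, -9, -3)ᵀ
v_2 = (9, 6, 5)ᵀ
v_3 = (1, 0, 0)ᵀ

Let N = A − (0)·I. We want v_3 with N^3 v_3 = 0 but N^2 v_3 ≠ 0; then v_{j-1} := N · v_j for j = 3, …, 2.

Pick v_3 = (1, 0, 0)ᵀ.
Then v_2 = N · v_3 = (9, 6, 5)ᵀ.
Then v_1 = N · v_2 = (-9, -9, -3)ᵀ.

Sanity check: (A − (0)·I) v_1 = (0, 0, 0)ᵀ = 0. ✓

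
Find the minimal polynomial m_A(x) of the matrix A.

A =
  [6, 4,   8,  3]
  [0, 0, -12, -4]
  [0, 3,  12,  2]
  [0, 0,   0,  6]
x^2 - 12*x + 36

The characteristic polynomial is χ_A(x) = (x - 6)^4, so the eigenvalues are known. The minimal polynomial is
  m_A(x) = Π_λ (x − λ)^{k_λ}
where k_λ is the size of the *largest* Jordan block for λ (equivalently, the smallest k with (A − λI)^k v = 0 for every generalised eigenvector v of λ).

  λ = 6: largest Jordan block has size 2, contributing (x − 6)^2

So m_A(x) = (x - 6)^2 = x^2 - 12*x + 36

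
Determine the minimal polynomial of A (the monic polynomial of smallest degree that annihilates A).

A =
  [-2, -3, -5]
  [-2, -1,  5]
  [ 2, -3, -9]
x^2 + 8*x + 16

The characteristic polynomial is χ_A(x) = (x + 4)^3, so the eigenvalues are known. The minimal polynomial is
  m_A(x) = Π_λ (x − λ)^{k_λ}
where k_λ is the size of the *largest* Jordan block for λ (equivalently, the smallest k with (A − λI)^k v = 0 for every generalised eigenvector v of λ).

  λ = -4: largest Jordan block has size 2, contributing (x + 4)^2

So m_A(x) = (x + 4)^2 = x^2 + 8*x + 16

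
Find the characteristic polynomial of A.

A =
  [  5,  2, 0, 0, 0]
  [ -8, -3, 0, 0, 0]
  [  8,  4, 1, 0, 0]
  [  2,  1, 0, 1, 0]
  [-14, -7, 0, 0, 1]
x^5 - 5*x^4 + 10*x^3 - 10*x^2 + 5*x - 1

Expanding det(x·I − A) (e.g. by cofactor expansion or by noting that A is similar to its Jordan form J, which has the same characteristic polynomial as A) gives
  χ_A(x) = x^5 - 5*x^4 + 10*x^3 - 10*x^2 + 5*x - 1
which factors as (x - 1)^5. The eigenvalues (with algebraic multiplicities) are λ = 1 with multiplicity 5.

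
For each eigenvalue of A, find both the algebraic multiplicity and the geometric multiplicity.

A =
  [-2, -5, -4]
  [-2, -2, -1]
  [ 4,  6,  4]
λ = 0: alg = 3, geom = 1

Step 1 — factor the characteristic polynomial to read off the algebraic multiplicities:
  χ_A(x) = x^3

Step 2 — compute geometric multiplicities via the rank-nullity identity g(λ) = n − rank(A − λI):
  rank(A − (0)·I) = 2, so dim ker(A − (0)·I) = n − 2 = 1

Summary:
  λ = 0: algebraic multiplicity = 3, geometric multiplicity = 1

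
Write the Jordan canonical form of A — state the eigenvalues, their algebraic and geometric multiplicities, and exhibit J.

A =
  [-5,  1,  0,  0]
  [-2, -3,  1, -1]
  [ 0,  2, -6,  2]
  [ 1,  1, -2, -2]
J_3(-4) ⊕ J_1(-4)

The characteristic polynomial is
  det(x·I − A) = x^4 + 16*x^3 + 96*x^2 + 256*x + 256 = (x + 4)^4

Eigenvalues and multiplicities (the geometric multiplicity of λ is n − rank(A − λI), which equals the number of Jordan blocks for λ):
  λ = -4: algebraic multiplicity = 4, geometric multiplicity = 2

Determining the block sizes for each eigenvalue:
  λ = -4: with am = 4 and gm = 2, the partition is not yet determined (e.g. several partitions of 4 into 2 parts exist). Let N = A − (-4)·I. Computing rank(N^1) = 2, rank(N^2) = 1, rank(N^3) = 0; the number of blocks of size ≥ j is rank(N^{j−1}) − rank(N^j), giving [2, 1, 1]. So we have 1 block(s) of size 3, 1 block(s) of size 1 → block sizes [3, 1]

Assembling the blocks gives a Jordan form
J =
  [-4,  1,  0,  0]
  [ 0, -4,  1,  0]
  [ 0,  0, -4,  0]
  [ 0,  0,  0, -4]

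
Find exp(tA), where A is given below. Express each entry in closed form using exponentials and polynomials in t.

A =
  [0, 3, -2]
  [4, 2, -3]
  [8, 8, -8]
e^{tA} =
  [2*t*exp(-2*t) + exp(-2*t), t^2*exp(-2*t) + 3*t*exp(-2*t), -t^2*exp(-2*t)/2 - 2*t*exp(-2*t)]
  [4*t*exp(-2*t), 2*t^2*exp(-2*t) + 4*t*exp(-2*t) + exp(-2*t), -t^2*exp(-2*t) - 3*t*exp(-2*t)]
  [8*t*exp(-2*t), 4*t^2*exp(-2*t) + 8*t*exp(-2*t), -2*t^2*exp(-2*t) - 6*t*exp(-2*t) + exp(-2*t)]

Strategy: write A = P · J · P⁻¹ where J is a Jordan canonical form, so e^{tA} = P · e^{tJ} · P⁻¹, and e^{tJ} can be computed block-by-block.

A has Jordan form
J =
  [-2,  1,  0]
  [ 0, -2,  1]
  [ 0,  0, -2]
(up to reordering of blocks).

Per-block formulas:
  For a 3×3 Jordan block J_3(-2): exp(t · J_3(-2)) = e^(-2t)·(I + t·N + (t^2/2)·N^2), where N is the 3×3 nilpotent shift.

After assembling e^{tJ} and conjugating by P, we get:

e^{tA} =
  [2*t*exp(-2*t) + exp(-2*t), t^2*exp(-2*t) + 3*t*exp(-2*t), -t^2*exp(-2*t)/2 - 2*t*exp(-2*t)]
  [4*t*exp(-2*t), 2*t^2*exp(-2*t) + 4*t*exp(-2*t) + exp(-2*t), -t^2*exp(-2*t) - 3*t*exp(-2*t)]
  [8*t*exp(-2*t), 4*t^2*exp(-2*t) + 8*t*exp(-2*t), -2*t^2*exp(-2*t) - 6*t*exp(-2*t) + exp(-2*t)]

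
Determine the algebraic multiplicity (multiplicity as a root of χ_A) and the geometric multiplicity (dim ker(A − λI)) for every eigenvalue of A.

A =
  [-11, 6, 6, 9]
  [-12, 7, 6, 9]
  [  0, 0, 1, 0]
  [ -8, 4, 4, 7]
λ = 1: alg = 4, geom = 3

Step 1 — factor the characteristic polynomial to read off the algebraic multiplicities:
  χ_A(x) = (x - 1)^4

Step 2 — compute geometric multiplicities via the rank-nullity identity g(λ) = n − rank(A − λI):
  rank(A − (1)·I) = 1, so dim ker(A − (1)·I) = n − 1 = 3

Summary:
  λ = 1: algebraic multiplicity = 4, geometric multiplicity = 3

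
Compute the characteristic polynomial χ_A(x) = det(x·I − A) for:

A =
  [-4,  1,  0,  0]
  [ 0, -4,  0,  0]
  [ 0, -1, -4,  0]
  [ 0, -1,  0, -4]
x^4 + 16*x^3 + 96*x^2 + 256*x + 256

Expanding det(x·I − A) (e.g. by cofactor expansion or by noting that A is similar to its Jordan form J, which has the same characteristic polynomial as A) gives
  χ_A(x) = x^4 + 16*x^3 + 96*x^2 + 256*x + 256
which factors as (x + 4)^4. The eigenvalues (with algebraic multiplicities) are λ = -4 with multiplicity 4.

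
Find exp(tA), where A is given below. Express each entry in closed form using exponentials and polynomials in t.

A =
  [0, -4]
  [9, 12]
e^{tA} =
  [-6*t*exp(6*t) + exp(6*t), -4*t*exp(6*t)]
  [9*t*exp(6*t), 6*t*exp(6*t) + exp(6*t)]

Strategy: write A = P · J · P⁻¹ where J is a Jordan canonical form, so e^{tA} = P · e^{tJ} · P⁻¹, and e^{tJ} can be computed block-by-block.

A has Jordan form
J =
  [6, 1]
  [0, 6]
(up to reordering of blocks).

Per-block formulas:
  For a 2×2 Jordan block J_2(6): exp(t · J_2(6)) = e^(6t)·(I + t·N), where N is the 2×2 nilpotent shift.

After assembling e^{tJ} and conjugating by P, we get:

e^{tA} =
  [-6*t*exp(6*t) + exp(6*t), -4*t*exp(6*t)]
  [9*t*exp(6*t), 6*t*exp(6*t) + exp(6*t)]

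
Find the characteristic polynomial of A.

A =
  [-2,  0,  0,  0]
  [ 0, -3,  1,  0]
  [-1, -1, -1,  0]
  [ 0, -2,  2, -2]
x^4 + 8*x^3 + 24*x^2 + 32*x + 16

Expanding det(x·I − A) (e.g. by cofactor expansion or by noting that A is similar to its Jordan form J, which has the same characteristic polynomial as A) gives
  χ_A(x) = x^4 + 8*x^3 + 24*x^2 + 32*x + 16
which factors as (x + 2)^4. The eigenvalues (with algebraic multiplicities) are λ = -2 with multiplicity 4.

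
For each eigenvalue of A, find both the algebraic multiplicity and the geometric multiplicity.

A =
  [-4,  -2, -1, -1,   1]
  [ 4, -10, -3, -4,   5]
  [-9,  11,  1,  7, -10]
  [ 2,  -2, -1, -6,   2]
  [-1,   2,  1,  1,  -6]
λ = -5: alg = 5, geom = 2

Step 1 — factor the characteristic polynomial to read off the algebraic multiplicities:
  χ_A(x) = (x + 5)^5

Step 2 — compute geometric multiplicities via the rank-nullity identity g(λ) = n − rank(A − λI):
  rank(A − (-5)·I) = 3, so dim ker(A − (-5)·I) = n − 3 = 2

Summary:
  λ = -5: algebraic multiplicity = 5, geometric multiplicity = 2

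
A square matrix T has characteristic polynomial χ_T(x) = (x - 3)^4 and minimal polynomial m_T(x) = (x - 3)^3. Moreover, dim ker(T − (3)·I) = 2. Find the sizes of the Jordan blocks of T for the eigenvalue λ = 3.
Block sizes for λ = 3: [3, 1]

Step 1 — from the characteristic polynomial, algebraic multiplicity of λ = 3 is 4. From dim ker(T − (3)·I) = 2, there are exactly 2 Jordan blocks for λ = 3.
Step 2 — from the minimal polynomial, the factor (x − 3)^3 tells us the largest block for λ = 3 has size 3.
Step 3 — with total size 4, 2 blocks, and largest block 3, the block sizes (in nonincreasing order) are [3, 1].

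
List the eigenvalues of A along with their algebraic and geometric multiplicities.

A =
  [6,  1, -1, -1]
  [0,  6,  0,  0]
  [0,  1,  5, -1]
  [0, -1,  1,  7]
λ = 6: alg = 4, geom = 3

Step 1 — factor the characteristic polynomial to read off the algebraic multiplicities:
  χ_A(x) = (x - 6)^4

Step 2 — compute geometric multiplicities via the rank-nullity identity g(λ) = n − rank(A − λI):
  rank(A − (6)·I) = 1, so dim ker(A − (6)·I) = n − 1 = 3

Summary:
  λ = 6: algebraic multiplicity = 4, geometric multiplicity = 3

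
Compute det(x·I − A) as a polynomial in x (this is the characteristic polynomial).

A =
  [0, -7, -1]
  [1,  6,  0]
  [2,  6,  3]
x^3 - 9*x^2 + 27*x - 27

Expanding det(x·I − A) (e.g. by cofactor expansion or by noting that A is similar to its Jordan form J, which has the same characteristic polynomial as A) gives
  χ_A(x) = x^3 - 9*x^2 + 27*x - 27
which factors as (x - 3)^3. The eigenvalues (with algebraic multiplicities) are λ = 3 with multiplicity 3.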